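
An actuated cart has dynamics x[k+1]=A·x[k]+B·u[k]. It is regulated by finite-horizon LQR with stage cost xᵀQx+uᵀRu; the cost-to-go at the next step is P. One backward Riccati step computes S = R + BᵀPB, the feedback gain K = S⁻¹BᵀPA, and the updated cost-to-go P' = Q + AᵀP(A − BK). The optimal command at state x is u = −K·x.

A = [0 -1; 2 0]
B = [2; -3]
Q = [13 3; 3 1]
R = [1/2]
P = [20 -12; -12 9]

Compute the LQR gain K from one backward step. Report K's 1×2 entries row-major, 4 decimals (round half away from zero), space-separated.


BᵀP = [76.0000 -51.0000]
S = R + BᵀPB = [1/2] + [305.0000] = [305.5000]
BᵀPA = [-102.0000 -76.0000]
K = S⁻¹·BᵀPA = [-0.3339 -0.2488]
A−BK = [0.6678 -0.5025; 0.9984 -0.7463]
AᵀP(A−BK) = [1.9444 -1.3748; -1.3748 1.0933]
P' = Q + AᵀP(A−BK) = [14.9444 1.6252; 1.6252 2.0933]
tr(P') = 17.0376

-0.3339 -0.2488


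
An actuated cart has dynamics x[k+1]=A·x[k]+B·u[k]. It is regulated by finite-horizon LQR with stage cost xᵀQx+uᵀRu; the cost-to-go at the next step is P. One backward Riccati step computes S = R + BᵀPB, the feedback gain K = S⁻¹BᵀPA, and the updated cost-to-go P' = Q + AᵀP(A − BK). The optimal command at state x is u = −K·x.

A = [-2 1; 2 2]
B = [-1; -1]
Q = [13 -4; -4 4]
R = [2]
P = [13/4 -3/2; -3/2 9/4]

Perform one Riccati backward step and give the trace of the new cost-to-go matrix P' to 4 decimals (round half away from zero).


BᵀP = [-1.7500 -0.7500]
S = R + BᵀPB = [2] + [2.5000] = [4.5000]
BᵀPA = [2.0000 -3.2500]
K = S⁻¹·BᵀPA = [0.4444 -0.7222]
A−BK = [-1.5556 0.2778; 2.4444 1.2778]
AᵀP(A−BK) = [33.1111 6.9444; 6.9444 3.9028]
P' = Q + AᵀP(A−BK) = [46.1111 2.9444; 2.9444 7.9028]
tr(P') = 54.0139

54.0139


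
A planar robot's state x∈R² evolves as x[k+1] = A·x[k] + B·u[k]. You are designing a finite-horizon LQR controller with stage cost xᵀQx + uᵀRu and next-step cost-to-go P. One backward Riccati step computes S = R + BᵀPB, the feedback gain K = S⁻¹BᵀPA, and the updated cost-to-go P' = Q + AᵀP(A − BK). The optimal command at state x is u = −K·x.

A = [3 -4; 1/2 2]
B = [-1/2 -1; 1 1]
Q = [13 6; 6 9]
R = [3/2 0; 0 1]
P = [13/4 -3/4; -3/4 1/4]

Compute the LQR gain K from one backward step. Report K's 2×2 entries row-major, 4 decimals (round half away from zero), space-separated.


BᵀP = [-2.3750 0.6250; -4.0000 1.0000]
S = R + BᵀPB = [3/2 0; 0 1] + [1.8125 3.0000; 3.0000 5.0000] = [3.3125 3.0000; 3.0000 6.0000]
BᵀPA = [-6.8125 10.7500; -11.5000 18.0000]
K = S⁻¹·BᵀPA = [-0.5862 0.9655; -1.6236 2.5172]
A−BK = [1.0833 -1.0000; 2.7098 -1.4828]
AᵀP(A−BK) = [4.3980 -6.2241; -6.2241 9.3103]
P' = Q + AᵀP(A−BK) = [17.3980 -0.2241; -0.2241 18.3103]
tr(P') = 35.7083

-0.5862 0.9655 -1.6236 2.5172


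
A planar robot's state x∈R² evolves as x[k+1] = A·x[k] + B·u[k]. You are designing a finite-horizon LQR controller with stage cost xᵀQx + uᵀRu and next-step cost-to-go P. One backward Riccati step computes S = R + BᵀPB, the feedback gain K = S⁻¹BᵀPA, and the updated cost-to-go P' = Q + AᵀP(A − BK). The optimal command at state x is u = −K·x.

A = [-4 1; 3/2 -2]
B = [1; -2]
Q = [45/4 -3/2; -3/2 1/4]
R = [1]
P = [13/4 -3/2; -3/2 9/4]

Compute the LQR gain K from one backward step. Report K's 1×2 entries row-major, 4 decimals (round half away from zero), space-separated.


BᵀP = [6.2500 -6.0000]
S = R + BᵀPB = [1] + [18.2500] = [19.2500]
BᵀPA = [-34.0000 18.2500]
K = S⁻¹·BᵀPA = [-1.7662 0.9481]
A−BK = [-2.2338 0.0519; -2.0325 -0.1039]
AᵀP(A−BK) = [15.0106 -1.7662; -1.7662 0.9481]
P' = Q + AᵀP(A−BK) = [26.2606 -3.2662; -3.2662 1.1981]
tr(P') = 27.4586

-1.7662 0.9481


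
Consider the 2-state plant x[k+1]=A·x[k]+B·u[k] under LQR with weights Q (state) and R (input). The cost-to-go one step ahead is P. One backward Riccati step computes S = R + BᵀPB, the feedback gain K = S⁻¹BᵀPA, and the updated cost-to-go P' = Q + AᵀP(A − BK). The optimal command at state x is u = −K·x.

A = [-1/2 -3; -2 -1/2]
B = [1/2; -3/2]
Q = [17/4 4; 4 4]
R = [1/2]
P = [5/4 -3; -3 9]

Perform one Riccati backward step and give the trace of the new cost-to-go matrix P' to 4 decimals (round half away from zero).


11.1864

BᵀP = [5.1250 -15.0000]
S = R + BᵀPB = [1/2] + [25.0625] = [25.5625]
BᵀPA = [27.4375 -7.8750]
K = S⁻¹·BᵀPA = [1.0733 -0.3081]
A−BK = [-1.0367 -2.8460; -0.3900 -0.9621]
AᵀP(A−BK) = [0.8625 0.5776; 0.5776 2.0740]
P' = Q + AᵀP(A−BK) = [5.1125 4.5776; 4.5776 6.0740]
tr(P') = 11.1864


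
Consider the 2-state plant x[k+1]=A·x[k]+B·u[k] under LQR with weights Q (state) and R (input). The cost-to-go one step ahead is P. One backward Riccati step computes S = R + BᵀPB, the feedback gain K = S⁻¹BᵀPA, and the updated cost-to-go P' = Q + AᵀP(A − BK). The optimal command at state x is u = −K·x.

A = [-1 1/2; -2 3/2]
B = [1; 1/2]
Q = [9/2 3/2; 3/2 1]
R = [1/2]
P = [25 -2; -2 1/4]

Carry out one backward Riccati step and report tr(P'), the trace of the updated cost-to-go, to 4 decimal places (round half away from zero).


6.3269

BᵀP = [24.0000 -1.8750]
S = R + BᵀPB = [1/2] + [23.0625] = [23.5625]
BᵀPA = [-20.2500 9.1875]
K = S⁻¹·BᵀPA = [-0.8594 0.3899]
A−BK = [-0.1406 0.1101; -1.5703 1.3050]
AᵀP(A−BK) = [0.5968 -0.3541; -0.3541 0.2301]
P' = Q + AᵀP(A−BK) = [5.0968 1.1459; 1.1459 1.2301]
tr(P') = 6.3269


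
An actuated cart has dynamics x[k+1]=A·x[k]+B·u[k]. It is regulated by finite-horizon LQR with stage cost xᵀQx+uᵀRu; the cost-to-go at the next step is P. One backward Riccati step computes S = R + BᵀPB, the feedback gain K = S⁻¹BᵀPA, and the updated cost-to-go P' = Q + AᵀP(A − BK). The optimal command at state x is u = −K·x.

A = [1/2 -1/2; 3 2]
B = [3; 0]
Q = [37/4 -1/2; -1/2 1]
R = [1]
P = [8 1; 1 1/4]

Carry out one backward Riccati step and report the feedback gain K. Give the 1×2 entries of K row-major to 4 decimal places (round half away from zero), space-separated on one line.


0.2877 -0.0822

BᵀP = [24.0000 3.0000]
S = R + BᵀPB = [1] + [72.0000] = [73.0000]
BᵀPA = [21.0000 -6.0000]
K = S⁻¹·BᵀPA = [0.2877 -0.0822]
A−BK = [-0.3630 -0.2534; 3.0000 2.0000]
AᵀP(A−BK) = [1.2089 0.7260; 0.7260 0.5068]
P' = Q + AᵀP(A−BK) = [10.4589 0.2260; 0.2260 1.5068]
tr(P') = 11.9658


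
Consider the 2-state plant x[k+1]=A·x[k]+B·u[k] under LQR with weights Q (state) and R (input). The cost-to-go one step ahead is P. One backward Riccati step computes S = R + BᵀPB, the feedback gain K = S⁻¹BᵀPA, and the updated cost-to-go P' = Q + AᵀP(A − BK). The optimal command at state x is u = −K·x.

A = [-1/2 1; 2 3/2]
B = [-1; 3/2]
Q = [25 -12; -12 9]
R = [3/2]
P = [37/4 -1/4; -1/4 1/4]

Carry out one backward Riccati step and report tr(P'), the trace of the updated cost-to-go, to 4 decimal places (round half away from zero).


BᵀP = [-9.6250 0.6250]
S = R + BᵀPB = [3/2] + [10.5625] = [12.0625]
BᵀPA = [6.0625 -8.6875]
K = S⁻¹·BᵀPA = [0.5026 -0.7202]
A−BK = [0.0026 0.2798; 1.2461 2.5803]
AᵀP(A−BK) = [0.7655 0.1788; 0.1788 2.8057]
P' = Q + AᵀP(A−BK) = [25.7655 -11.8212; -11.8212 11.8057]
tr(P') = 37.5712

37.5712


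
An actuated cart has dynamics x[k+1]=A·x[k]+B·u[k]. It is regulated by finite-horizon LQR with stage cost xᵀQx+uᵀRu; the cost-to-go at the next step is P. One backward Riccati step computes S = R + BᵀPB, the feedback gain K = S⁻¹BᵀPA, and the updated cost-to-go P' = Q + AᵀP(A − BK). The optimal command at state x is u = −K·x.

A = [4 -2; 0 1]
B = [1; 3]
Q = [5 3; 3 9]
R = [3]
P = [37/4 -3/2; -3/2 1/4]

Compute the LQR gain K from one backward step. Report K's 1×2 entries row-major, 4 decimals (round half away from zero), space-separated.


BᵀP = [4.7500 -0.7500]
S = R + BᵀPB = [3] + [2.5000] = [5.5000]
BᵀPA = [19.0000 -10.2500]
K = S⁻¹·BᵀPA = [3.4545 -1.8636]
A−BK = [0.5455 -0.1364; -10.3636 6.5909]
AᵀP(A−BK) = [82.3636 -44.5909; -44.5909 24.1477]
P' = Q + AᵀP(A−BK) = [87.3636 -41.5909; -41.5909 33.1477]
tr(P') = 120.5114

3.4545 -1.8636


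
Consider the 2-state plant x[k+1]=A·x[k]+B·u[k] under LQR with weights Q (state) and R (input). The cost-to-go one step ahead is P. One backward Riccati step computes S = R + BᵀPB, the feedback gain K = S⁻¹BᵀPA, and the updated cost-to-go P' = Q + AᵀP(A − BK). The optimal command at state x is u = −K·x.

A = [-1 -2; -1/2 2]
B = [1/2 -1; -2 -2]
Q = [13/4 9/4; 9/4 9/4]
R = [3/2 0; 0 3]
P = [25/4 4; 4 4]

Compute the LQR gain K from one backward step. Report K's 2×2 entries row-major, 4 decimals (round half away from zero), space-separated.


BᵀP = [-4.8750 -6.0000; -14.2500 -12.0000]
S = R + BᵀPB = [3/2 0; 0 3] + [9.5625 16.8750; 16.8750 38.2500] = [11.0625 16.8750; 16.8750 41.2500]
BᵀPA = [7.8750 -2.2500; 20.2500 4.5000]
K = S⁻¹·BᵀPA = [-0.0984 -0.9836; 0.5311 0.5115]
A−BK = [-0.4197 -0.9967; 0.3656 1.0557]
AᵀP(A−BK) = [1.2689 1.8885; 1.8885 4.4852]
P' = Q + AᵀP(A−BK) = [4.5189 4.1385; 4.1385 6.7352]
tr(P') = 11.2541

-0.0984 -0.9836 0.5311 0.5115


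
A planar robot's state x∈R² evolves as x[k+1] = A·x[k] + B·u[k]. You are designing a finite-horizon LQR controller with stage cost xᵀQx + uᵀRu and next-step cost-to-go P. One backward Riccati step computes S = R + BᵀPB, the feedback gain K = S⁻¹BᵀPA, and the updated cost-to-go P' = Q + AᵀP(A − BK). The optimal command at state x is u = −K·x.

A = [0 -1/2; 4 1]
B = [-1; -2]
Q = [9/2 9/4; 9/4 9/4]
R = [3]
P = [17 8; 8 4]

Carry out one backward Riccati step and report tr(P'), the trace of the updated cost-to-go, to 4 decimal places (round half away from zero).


BᵀP = [-33.0000 -16.0000]
S = R + BᵀPB = [3] + [65.0000] = [68.0000]
BᵀPA = [-64.0000 0.5000]
K = S⁻¹·BᵀPA = [-0.9412 0.0074]
A−BK = [-0.9412 -0.4926; 2.1176 1.0147]
AᵀP(A−BK) = [3.7647 0.4706; 0.4706 0.2463]
P' = Q + AᵀP(A−BK) = [8.2647 2.7206; 2.7206 2.4963]
tr(P') = 10.7610

10.7610


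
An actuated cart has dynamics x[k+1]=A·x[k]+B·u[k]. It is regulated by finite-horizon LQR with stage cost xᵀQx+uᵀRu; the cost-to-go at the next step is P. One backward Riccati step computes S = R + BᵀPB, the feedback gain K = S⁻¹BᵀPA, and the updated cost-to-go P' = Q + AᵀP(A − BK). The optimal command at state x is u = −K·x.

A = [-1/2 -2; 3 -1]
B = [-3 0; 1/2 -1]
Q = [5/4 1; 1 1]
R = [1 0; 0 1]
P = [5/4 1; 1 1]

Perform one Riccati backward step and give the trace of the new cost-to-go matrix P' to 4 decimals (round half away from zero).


5.4277

BᵀP = [-3.2500 -2.5000; -1.0000 -1.0000]
S = R + BᵀPB = [1 0; 0 1] + [8.5000 2.5000; 2.5000 1.0000] = [9.5000 2.5000; 2.5000 2.0000]
BᵀPA = [-5.8750 9.0000; -2.5000 3.0000]
K = S⁻¹·BᵀPA = [-0.4314 0.8235; -0.7108 0.4706]
A−BK = [-1.7941 0.4706; 2.5049 -0.9412]
AᵀP(A−BK) = [2.0012 -1.2353; -1.2353 1.1765]
P' = Q + AᵀP(A−BK) = [3.2512 -0.2353; -0.2353 2.1765]
tr(P') = 5.4277


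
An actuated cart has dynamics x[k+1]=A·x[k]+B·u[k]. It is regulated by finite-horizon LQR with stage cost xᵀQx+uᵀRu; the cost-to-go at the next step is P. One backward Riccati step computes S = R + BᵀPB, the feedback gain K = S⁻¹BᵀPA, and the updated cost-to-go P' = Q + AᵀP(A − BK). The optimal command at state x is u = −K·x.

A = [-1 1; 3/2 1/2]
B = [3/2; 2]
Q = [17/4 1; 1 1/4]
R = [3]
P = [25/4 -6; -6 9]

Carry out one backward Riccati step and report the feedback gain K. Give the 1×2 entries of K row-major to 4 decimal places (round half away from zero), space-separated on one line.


0.9451 0.1099

BᵀP = [-2.6250 9.0000]
S = R + BᵀPB = [3] + [14.0625] = [17.0625]
BᵀPA = [16.1250 1.8750]
K = S⁻¹·BᵀPA = [0.9451 0.1099]
A−BK = [-2.4176 0.8352; -0.3901 0.2802]
AᵀP(A−BK) = [29.2610 -7.2720; -7.2720 2.2940]
P' = Q + AᵀP(A−BK) = [33.5110 -6.2720; -6.2720 2.5440]
tr(P') = 36.0549


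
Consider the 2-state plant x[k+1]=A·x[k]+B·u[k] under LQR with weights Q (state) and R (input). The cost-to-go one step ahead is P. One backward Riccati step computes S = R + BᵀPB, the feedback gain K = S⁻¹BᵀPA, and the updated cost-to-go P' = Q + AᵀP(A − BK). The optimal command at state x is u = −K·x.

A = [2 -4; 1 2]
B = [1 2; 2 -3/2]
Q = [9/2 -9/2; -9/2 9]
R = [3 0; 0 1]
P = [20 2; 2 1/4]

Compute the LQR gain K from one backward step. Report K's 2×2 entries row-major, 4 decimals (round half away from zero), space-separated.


0.2911 -0.3807 0.9307 -1.7812

BᵀP = [24.0000 2.5000; 37.0000 3.6250]
S = R + BᵀPB = [3 0; 0 1] + [29.0000 44.2500; 44.2500 68.5625] = [32.0000 44.2500; 44.2500 69.5625]
BᵀPA = [50.5000 -91.0000; 77.6250 -140.7500]
K = S⁻¹·BᵀPA = [0.2911 -0.3807; 0.9307 -1.7812]
A−BK = [-0.1526 -0.0569; 1.8139 0.0896]
AᵀP(A−BK) = [1.3016 -2.0098; -2.0098 3.6538]
P' = Q + AᵀP(A−BK) = [5.8016 -6.5098; -6.5098 12.6538]
tr(P') = 18.4554


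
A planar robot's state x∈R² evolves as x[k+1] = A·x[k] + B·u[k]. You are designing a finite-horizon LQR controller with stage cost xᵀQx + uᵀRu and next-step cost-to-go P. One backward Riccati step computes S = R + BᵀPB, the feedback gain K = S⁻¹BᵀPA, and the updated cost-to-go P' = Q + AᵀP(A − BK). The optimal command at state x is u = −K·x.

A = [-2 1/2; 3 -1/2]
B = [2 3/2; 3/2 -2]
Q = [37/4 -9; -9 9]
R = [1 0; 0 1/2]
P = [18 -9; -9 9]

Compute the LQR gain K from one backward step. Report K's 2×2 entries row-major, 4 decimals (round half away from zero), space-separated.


0.0676 0.0402 -1.4304 0.2789

BᵀP = [22.5000 -4.5000; 45.0000 -31.5000]
S = R + BᵀPB = [1 0; 0 1/2] + [38.2500 42.7500; 42.7500 130.5000] = [39.2500 42.7500; 42.7500 131.0000]
BᵀPA = [-58.5000 13.5000; -184.5000 38.2500]
K = S⁻¹·BᵀPA = [0.0676 0.0402; -1.4304 0.2789]
A−BK = [0.0106 0.0013; 0.0378 -0.0026]
AᵀP(A−BK) = [1.0353 -0.1976; -0.1976 0.0406]
P' = Q + AᵀP(A−BK) = [10.2853 -9.1976; -9.1976 9.0406]
tr(P') = 19.3260


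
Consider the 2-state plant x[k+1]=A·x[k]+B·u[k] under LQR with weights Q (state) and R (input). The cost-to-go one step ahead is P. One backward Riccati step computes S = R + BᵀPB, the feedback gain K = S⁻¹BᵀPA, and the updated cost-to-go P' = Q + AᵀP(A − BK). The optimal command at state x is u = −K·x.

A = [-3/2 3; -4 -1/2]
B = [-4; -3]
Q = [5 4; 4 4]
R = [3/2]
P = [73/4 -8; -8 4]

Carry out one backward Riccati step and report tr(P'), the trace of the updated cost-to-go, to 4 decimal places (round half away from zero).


BᵀP = [-49.0000 20.0000]
S = R + BᵀPB = [3/2] + [136.0000] = [137.5000]
BᵀPA = [-6.5000 -157.0000]
K = S⁻¹·BᵀPA = [-0.0473 -1.1418]
A−BK = [-1.6891 -1.5673; -4.1418 -3.9255]
AᵀP(A−BK) = [8.7552 8.4532; 8.4532 9.9845]
P' = Q + AᵀP(A−BK) = [13.7552 12.4532; 12.4532 13.9845]
tr(P') = 27.7398

27.7398


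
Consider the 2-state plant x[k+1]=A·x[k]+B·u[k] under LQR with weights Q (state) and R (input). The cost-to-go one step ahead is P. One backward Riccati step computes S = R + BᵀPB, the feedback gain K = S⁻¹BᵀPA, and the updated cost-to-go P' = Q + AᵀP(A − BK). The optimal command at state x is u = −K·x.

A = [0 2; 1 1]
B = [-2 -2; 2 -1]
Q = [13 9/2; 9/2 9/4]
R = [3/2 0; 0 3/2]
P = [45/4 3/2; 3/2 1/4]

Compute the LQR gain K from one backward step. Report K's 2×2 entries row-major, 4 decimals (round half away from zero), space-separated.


BᵀP = [-19.5000 -2.5000; -24.0000 -3.2500]
S = R + BᵀPB = [3/2 0; 0 3/2] + [34.0000 41.5000; 41.5000 51.2500] = [35.5000 41.5000; 41.5000 52.7500]
BᵀPA = [-2.5000 -41.5000; -3.2500 -51.2500]
K = S⁻¹·BᵀPA = [0.0200 -0.4140; -0.0773 -0.6459]
A−BK = [-0.1147 -0.1197; 0.8828 1.1820]
AᵀP(A−BK) = [0.0486 0.1160; 0.1160 0.9688]
P' = Q + AᵀP(A−BK) = [13.0486 4.6160; 4.6160 3.2188]
tr(P') = 16.2675

0.0200 -0.4140 -0.0773 -0.6459


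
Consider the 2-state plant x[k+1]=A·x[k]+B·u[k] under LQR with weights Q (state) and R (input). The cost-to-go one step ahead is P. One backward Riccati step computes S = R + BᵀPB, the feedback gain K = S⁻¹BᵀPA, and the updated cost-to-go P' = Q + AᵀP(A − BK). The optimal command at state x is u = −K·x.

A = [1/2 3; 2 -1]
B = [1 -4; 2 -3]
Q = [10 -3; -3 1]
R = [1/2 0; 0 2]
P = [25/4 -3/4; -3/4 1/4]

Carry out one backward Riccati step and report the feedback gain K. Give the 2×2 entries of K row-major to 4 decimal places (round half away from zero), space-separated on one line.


0.4731 -0.4698 0.0204 -0.9168

BᵀP = [4.7500 -0.2500; -22.7500 2.2500]
S = R + BᵀPB = [1/2 0; 0 2] + [4.2500 -18.2500; -18.2500 84.2500] = [4.7500 -18.2500; -18.2500 86.2500]
BᵀPA = [1.8750 14.5000; -6.8750 -70.5000]
K = S⁻¹·BᵀPA = [0.4731 -0.4698; 0.0204 -0.9168]
A−BK = [0.1085 -0.1974; 1.1150 -2.8108]
AᵀP(A−BK) = [0.3157 -0.6721; -0.6721 3.1778]
P' = Q + AᵀP(A−BK) = [10.3157 -3.6721; -3.6721 4.1778]
tr(P') = 14.4935


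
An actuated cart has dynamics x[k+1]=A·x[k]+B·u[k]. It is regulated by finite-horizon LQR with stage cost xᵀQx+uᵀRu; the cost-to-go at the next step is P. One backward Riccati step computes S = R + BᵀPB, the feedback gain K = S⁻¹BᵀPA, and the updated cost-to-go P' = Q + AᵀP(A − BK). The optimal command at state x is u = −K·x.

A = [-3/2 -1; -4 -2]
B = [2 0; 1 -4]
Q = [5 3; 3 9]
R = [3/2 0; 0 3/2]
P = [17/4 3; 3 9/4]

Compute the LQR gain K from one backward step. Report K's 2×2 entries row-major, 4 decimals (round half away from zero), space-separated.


-0.7358 -0.4313 0.7925 0.4205

BᵀP = [11.5000 8.2500; -12.0000 -9.0000]
S = R + BᵀPB = [3/2 0; 0 3/2] + [31.2500 -33.0000; -33.0000 36.0000] = [32.7500 -33.0000; -33.0000 37.5000]
BᵀPA = [-50.2500 -28.0000; 54.0000 30.0000]
K = S⁻¹·BᵀPA = [-0.7358 -0.4313; 0.7925 0.4205]
A−BK = [-0.0283 -0.1375; -0.0943 0.1132]
AᵀP(A−BK) = [1.7936 0.9976; 0.9976 0.5600]
P' = Q + AᵀP(A−BK) = [6.7936 3.9976; 3.9976 9.5600]
tr(P') = 16.3536


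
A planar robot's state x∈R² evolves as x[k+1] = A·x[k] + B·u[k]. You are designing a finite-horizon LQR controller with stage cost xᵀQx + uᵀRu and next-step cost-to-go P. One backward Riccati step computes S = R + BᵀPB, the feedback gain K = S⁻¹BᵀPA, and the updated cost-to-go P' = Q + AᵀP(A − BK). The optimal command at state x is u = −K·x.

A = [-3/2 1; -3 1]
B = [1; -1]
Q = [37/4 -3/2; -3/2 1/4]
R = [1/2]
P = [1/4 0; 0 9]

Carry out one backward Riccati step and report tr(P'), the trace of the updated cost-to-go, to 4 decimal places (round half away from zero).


19.7532

BᵀP = [0.2500 -9.0000]
S = R + BᵀPB = [1/2] + [9.2500] = [9.7500]
BᵀPA = [26.6250 -8.7500]
K = S⁻¹·BᵀPA = [2.7308 -0.8974]
A−BK = [-4.2308 1.8974; -0.2692 0.1026]
AᵀP(A−BK) = [8.8558 -3.4808; -3.4808 1.3974]
P' = Q + AᵀP(A−BK) = [18.1058 -4.9808; -4.9808 1.6474]
tr(P') = 19.7532


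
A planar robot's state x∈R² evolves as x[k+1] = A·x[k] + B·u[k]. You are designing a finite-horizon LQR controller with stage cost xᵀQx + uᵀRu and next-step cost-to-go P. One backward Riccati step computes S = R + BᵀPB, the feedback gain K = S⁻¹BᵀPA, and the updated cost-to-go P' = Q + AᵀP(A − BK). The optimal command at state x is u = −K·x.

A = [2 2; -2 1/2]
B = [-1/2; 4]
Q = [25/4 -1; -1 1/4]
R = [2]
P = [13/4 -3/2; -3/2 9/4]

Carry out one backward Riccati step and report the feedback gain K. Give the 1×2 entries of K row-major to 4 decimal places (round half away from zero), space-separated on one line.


-0.7755 -0.2315

BᵀP = [-7.6250 9.7500]
S = R + BᵀPB = [2] + [42.8125] = [44.8125]
BᵀPA = [-34.7500 -10.3750]
K = S⁻¹·BᵀPA = [-0.7755 -0.2315]
A−BK = [1.6123 1.8842; 1.1018 1.4261]
AᵀP(A−BK) = [7.0530 7.2047; 7.2047 8.1605]
P' = Q + AᵀP(A−BK) = [13.3030 6.2047; 6.2047 8.4105]
tr(P') = 21.7135


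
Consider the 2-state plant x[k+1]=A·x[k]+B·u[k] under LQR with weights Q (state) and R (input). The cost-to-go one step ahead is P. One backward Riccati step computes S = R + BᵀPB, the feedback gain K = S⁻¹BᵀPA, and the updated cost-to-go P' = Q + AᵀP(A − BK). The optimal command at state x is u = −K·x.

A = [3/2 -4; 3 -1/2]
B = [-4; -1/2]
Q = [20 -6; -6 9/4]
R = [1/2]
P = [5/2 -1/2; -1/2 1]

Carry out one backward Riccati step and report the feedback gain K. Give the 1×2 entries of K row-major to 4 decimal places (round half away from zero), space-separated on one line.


BᵀP = [-9.7500 1.5000]
S = R + BᵀPB = [1/2] + [38.2500] = [38.7500]
BᵀPA = [-10.1250 38.2500]
K = S⁻¹·BᵀPA = [-0.2613 0.9871]
A−BK = [0.4548 -0.0516; 2.8694 -0.0065]
AᵀP(A−BK) = [7.4794 -0.1306; -0.1306 0.4935]
P' = Q + AᵀP(A−BK) = [27.4794 -6.1306; -6.1306 2.7435]
tr(P') = 30.2230

-0.2613 0.9871


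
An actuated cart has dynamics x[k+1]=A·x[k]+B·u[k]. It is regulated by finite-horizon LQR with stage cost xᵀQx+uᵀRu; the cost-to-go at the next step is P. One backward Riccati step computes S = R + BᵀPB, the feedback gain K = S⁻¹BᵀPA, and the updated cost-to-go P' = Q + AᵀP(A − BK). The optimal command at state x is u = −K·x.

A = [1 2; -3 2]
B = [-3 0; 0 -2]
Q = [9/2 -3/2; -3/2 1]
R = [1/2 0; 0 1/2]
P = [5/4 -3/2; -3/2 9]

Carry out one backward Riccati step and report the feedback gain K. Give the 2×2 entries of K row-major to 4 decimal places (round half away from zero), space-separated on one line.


-0.3352 -0.6188 1.4790 -0.9745

BᵀP = [-3.7500 4.5000; 3.0000 -18.0000]
S = R + BᵀPB = [1/2 0; 0 1/2] + [11.2500 -9.0000; -9.0000 36.0000] = [11.7500 -9.0000; -9.0000 36.5000]
BᵀPA = [-17.2500 1.5000; 57.0000 -30.0000]
K = S⁻¹·BᵀPA = [-0.3352 -0.6188; 1.4790 -0.9745]
A−BK = [-0.0057 0.1437; -0.0420 0.0510]
AᵀP(A−BK) = [1.1651 -0.6277; -0.6277 0.6935]
P' = Q + AᵀP(A−BK) = [5.6651 -2.1277; -2.1277 1.6935]
tr(P') = 7.3586


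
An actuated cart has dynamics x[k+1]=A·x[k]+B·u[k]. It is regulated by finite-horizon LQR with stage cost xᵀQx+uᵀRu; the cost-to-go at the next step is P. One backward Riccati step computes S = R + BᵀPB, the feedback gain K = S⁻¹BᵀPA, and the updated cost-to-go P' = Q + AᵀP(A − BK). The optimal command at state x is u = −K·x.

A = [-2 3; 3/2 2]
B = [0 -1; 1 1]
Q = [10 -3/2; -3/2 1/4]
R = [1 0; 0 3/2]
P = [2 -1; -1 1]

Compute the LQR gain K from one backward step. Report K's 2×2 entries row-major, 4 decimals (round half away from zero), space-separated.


BᵀP = [-1.0000 1.0000; -3.0000 2.0000]
S = R + BᵀPB = [1 0; 0 3/2] + [1.0000 2.0000; 2.0000 5.0000] = [2.0000 2.0000; 2.0000 6.5000]
BᵀPA = [3.5000 -1.0000; 9.0000 -5.0000]
K = S⁻¹·BᵀPA = [0.5278 0.3889; 1.2222 -0.8889]
A−BK = [-0.7778 2.1111; -0.2500 2.5000]
AᵀP(A−BK) = [3.4028 -2.8611; -2.8611 5.9444]
P' = Q + AᵀP(A−BK) = [13.4028 -4.3611; -4.3611 6.1944]
tr(P') = 19.5972

0.5278 0.3889 1.2222 -0.8889


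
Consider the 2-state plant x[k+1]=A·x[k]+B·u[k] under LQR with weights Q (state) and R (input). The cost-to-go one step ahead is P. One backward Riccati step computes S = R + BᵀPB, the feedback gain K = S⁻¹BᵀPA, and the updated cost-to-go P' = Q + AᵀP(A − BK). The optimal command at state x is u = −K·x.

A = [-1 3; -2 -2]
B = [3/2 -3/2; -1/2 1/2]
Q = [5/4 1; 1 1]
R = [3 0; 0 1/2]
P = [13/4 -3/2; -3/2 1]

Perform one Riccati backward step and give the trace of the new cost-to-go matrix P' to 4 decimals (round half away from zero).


BᵀP = [5.6250 -2.7500; -5.6250 2.7500]
S = R + BᵀPB = [3 0; 0 1/2] + [9.8125 -9.8125; -9.8125 9.8125] = [12.8125 -9.8125; -9.8125 10.3125]
BᵀPA = [-0.1250 22.3750; 0.1250 -22.3750]
K = S⁻¹·BᵀPA = [-0.0017 0.3121; 0.0105 -1.8727]
A−BK = [-0.9817 -0.2772; -2.0061 -0.9076]
AᵀP(A−BK) = [1.2485 0.5231; 0.5231 2.3644]
P' = Q + AᵀP(A−BK) = [2.4985 1.5231; 1.5231 3.3644]
tr(P') = 5.8629

5.8629


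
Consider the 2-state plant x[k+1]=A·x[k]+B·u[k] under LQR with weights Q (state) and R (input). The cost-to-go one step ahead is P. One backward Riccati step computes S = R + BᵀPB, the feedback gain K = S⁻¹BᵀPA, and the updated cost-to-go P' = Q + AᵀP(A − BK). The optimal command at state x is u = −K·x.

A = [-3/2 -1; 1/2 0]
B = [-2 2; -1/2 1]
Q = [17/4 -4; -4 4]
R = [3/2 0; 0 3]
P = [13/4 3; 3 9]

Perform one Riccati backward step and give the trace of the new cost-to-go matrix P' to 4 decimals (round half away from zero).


BᵀP = [-8.0000 -10.5000; 9.5000 15.0000]
S = R + BᵀPB = [3/2 0; 0 3] + [21.2500 -26.5000; -26.5000 34.0000] = [22.7500 -26.5000; -26.5000 37.0000]
BᵀPA = [6.7500 8.0000; -6.7500 -9.5000]
K = S⁻¹·BᵀPA = [0.5081 0.3172; 0.1815 -0.0296]
A−BK = [-0.8468 -0.3065; 0.5726 0.1882]
AᵀP(A−BK) = [2.8579 1.0343; 1.0343 0.4315]
P' = Q + AᵀP(A−BK) = [7.1079 -2.9657; -2.9657 4.4315]
tr(P') = 11.5393

11.5393


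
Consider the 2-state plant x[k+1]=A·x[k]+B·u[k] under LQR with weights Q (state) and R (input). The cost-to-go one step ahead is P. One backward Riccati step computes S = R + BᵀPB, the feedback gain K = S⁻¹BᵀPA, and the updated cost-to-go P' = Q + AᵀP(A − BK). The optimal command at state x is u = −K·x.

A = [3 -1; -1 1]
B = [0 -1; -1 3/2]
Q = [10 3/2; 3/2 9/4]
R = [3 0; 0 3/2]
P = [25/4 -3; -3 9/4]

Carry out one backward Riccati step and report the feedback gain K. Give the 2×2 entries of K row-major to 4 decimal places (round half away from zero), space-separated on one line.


-0.0114 -0.0723 -1.7741 0.7640

BᵀP = [3.0000 -2.2500; -10.7500 6.3750]
S = R + BᵀPB = [3 0; 0 3/2] + [2.2500 -6.3750; -6.3750 20.3125] = [5.2500 -6.3750; -6.3750 21.8125]
BᵀPA = [11.2500 -5.2500; -38.6250 17.1250]
K = S⁻¹·BᵀPA = [-0.0114 -0.0723; -1.7741 0.7640]
A−BK = [1.2259 -0.2360; 1.6497 -0.2183]
AᵀP(A−BK) = [8.1034 -2.6783; -2.6783 1.0374]
P' = Q + AᵀP(A−BK) = [18.1034 -1.1783; -1.1783 3.2874]
tr(P') = 21.3909


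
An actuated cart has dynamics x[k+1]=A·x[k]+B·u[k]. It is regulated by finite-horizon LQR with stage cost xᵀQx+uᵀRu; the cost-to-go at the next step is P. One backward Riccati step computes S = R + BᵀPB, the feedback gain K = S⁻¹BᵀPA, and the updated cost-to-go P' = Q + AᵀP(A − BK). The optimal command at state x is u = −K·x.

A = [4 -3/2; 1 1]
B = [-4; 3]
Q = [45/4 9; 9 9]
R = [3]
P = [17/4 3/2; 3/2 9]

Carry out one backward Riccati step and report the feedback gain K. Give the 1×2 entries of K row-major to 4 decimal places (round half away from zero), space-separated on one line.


BᵀP = [-12.5000 21.0000]
S = R + BᵀPB = [3] + [113.0000] = [116.0000]
BᵀPA = [-29.0000 39.7500]
K = S⁻¹·BᵀPA = [-0.2500 0.3427]
A−BK = [3.0000 -0.1293; 1.7500 -0.0280]
AᵀP(A−BK) = [81.7500 -2.8125; -2.8125 0.4413]
P' = Q + AᵀP(A−BK) = [93.0000 6.1875; 6.1875 9.4413]
tr(P') = 102.4413

-0.2500 0.3427


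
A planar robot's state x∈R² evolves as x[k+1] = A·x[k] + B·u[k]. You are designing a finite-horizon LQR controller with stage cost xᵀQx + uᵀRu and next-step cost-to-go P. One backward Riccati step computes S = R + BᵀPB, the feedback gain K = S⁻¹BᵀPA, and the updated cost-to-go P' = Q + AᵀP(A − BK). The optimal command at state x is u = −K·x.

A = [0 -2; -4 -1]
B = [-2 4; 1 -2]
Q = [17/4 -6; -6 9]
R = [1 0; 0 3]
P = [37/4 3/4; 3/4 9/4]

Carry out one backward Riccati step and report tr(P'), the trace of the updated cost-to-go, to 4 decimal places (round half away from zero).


BᵀP = [-17.7500 0.7500; 35.5000 -1.5000]
S = R + BᵀPB = [1 0; 0 3] + [36.2500 -72.5000; -72.5000 145.0000] = [37.2500 -72.5000; -72.5000 148.0000]
BᵀPA = [-3.0000 34.7500; 6.0000 -69.5000]
K = S⁻¹·BᵀPA = [-0.0351 0.4060; 0.0234 -0.2707]
A−BK = [-0.1636 -0.1052; -3.9182 -1.9474]
AᵀP(A−BK) = [35.7546 17.8423; 17.8423 9.3272]
P' = Q + AᵀP(A−BK) = [40.0046 11.8423; 11.8423 18.3272]
tr(P') = 58.3318

58.3318


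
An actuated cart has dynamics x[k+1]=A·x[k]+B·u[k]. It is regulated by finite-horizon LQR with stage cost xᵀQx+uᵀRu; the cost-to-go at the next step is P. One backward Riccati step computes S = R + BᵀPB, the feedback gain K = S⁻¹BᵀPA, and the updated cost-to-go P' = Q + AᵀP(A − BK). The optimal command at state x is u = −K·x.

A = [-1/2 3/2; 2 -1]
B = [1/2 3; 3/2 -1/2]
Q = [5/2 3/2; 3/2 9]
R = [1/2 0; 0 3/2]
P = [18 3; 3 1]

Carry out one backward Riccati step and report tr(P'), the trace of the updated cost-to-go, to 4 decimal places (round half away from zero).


BᵀP = [13.5000 3.0000; 52.5000 8.5000]
S = R + BᵀPB = [1/2 0; 0 3/2] + [11.2500 39.0000; 39.0000 153.2500] = [11.7500 39.0000; 39.0000 154.7500]
BᵀPA = [-0.7500 17.2500; -9.2500 70.2500]
K = S⁻¹·BᵀPA = [0.8230 -0.2365; -0.2672 0.5136]
A−BK = [-0.1099 0.0776; 0.6319 -0.3885]
AᵀP(A−BK) = [0.6458 -0.4269; -0.4269 0.5020]
P' = Q + AᵀP(A−BK) = [3.1458 1.0731; 1.0731 9.5020]
tr(P') = 12.6478

12.6478


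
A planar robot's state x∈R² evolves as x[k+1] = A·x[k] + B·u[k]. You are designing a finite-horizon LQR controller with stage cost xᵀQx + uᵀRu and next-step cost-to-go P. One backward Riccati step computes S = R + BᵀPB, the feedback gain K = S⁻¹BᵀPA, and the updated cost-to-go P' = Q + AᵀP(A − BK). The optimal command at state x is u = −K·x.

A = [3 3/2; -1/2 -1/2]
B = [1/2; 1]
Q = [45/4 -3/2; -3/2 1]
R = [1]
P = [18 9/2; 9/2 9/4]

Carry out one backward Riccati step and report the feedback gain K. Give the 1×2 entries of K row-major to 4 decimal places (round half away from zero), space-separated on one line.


BᵀP = [13.5000 4.5000]
S = R + BᵀPB = [1] + [11.2500] = [12.2500]
BᵀPA = [38.2500 18.0000]
K = S⁻¹·BᵀPA = [3.1224 1.4694]
A−BK = [1.4388 0.7653; -3.6224 -1.9694]
AᵀP(A−BK) = [29.6288 15.2334; 15.2334 7.8635]
P' = Q + AᵀP(A−BK) = [40.8788 13.7334; 13.7334 8.8635]
tr(P') = 49.7423

3.1224 1.4694


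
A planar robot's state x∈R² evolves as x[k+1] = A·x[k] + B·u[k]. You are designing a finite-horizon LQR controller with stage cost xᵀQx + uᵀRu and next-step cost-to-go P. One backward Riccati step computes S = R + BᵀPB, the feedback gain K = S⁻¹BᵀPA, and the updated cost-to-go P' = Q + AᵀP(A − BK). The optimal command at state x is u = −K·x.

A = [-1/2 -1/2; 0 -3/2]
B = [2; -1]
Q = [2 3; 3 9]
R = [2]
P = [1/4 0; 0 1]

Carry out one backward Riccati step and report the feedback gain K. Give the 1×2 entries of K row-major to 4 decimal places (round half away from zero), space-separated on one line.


BᵀP = [0.5000 -1.0000]
S = R + BᵀPB = [2] + [2.0000] = [4.0000]
BᵀPA = [-0.2500 1.2500]
K = S⁻¹·BᵀPA = [-0.0625 0.3125]
A−BK = [-0.3750 -1.1250; -0.0625 -1.1875]
AᵀP(A−BK) = [0.0469 0.1406; 0.1406 1.9219]
P' = Q + AᵀP(A−BK) = [2.0469 3.1406; 3.1406 10.9219]
tr(P') = 12.9688

-0.0625 0.3125


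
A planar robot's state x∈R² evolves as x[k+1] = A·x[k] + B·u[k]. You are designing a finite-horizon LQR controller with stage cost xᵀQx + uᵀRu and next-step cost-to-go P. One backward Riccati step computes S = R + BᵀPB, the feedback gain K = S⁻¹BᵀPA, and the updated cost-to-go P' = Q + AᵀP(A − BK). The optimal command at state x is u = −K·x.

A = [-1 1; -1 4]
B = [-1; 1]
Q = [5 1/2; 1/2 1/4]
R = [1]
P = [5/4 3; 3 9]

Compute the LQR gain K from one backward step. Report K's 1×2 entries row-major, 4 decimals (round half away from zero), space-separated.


-1.4762 4.9048

BᵀP = [1.7500 6.0000]
S = R + BᵀPB = [1] + [4.2500] = [5.2500]
BᵀPA = [-7.7500 25.7500]
K = S⁻¹·BᵀPA = [-1.4762 4.9048]
A−BK = [-2.4762 5.9048; 0.4762 -0.9048]
AᵀP(A−BK) = [4.8095 -14.2381; -14.2381 42.9524]
P' = Q + AᵀP(A−BK) = [9.8095 -13.7381; -13.7381 43.2024]
tr(P') = 53.0119


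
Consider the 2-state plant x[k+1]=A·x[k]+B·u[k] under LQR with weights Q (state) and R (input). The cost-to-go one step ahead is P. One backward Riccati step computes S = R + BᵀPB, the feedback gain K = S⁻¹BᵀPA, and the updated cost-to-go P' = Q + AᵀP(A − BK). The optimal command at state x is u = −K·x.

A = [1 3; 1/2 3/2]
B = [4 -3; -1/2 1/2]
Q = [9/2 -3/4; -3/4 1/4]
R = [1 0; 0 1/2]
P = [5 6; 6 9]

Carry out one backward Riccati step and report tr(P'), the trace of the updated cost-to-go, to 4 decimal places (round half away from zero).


16.3246

BᵀP = [17.0000 19.5000; -12.0000 -13.5000]
S = R + BᵀPB = [1 0; 0 1/2] + [58.2500 -41.2500; -41.2500 29.2500] = [59.2500 -41.2500; -41.2500 29.7500]
BᵀPA = [26.7500 80.2500; -18.7500 -56.2500]
K = S⁻¹·BᵀPA = [0.3661 1.0982; -0.1227 -0.3681]
A−BK = [-0.8323 -2.4969; 0.7444 2.2331]
AᵀP(A−BK) = [1.1575 3.4724; 3.4724 10.4172]
P' = Q + AᵀP(A−BK) = [5.6575 2.7224; 2.7224 10.6672]
tr(P') = 16.3246


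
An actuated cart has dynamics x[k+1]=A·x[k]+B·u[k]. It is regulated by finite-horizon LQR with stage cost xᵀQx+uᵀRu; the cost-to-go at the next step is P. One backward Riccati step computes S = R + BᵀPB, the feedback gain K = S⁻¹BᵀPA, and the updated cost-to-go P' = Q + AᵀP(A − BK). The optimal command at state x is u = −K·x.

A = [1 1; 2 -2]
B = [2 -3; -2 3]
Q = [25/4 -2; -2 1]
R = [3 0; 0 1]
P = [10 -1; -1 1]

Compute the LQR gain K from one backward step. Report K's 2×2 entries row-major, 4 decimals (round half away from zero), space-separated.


BᵀP = [22.0000 -4.0000; -33.0000 6.0000]
S = R + BᵀPB = [3 0; 0 1] + [52.0000 -78.0000; -78.0000 117.0000] = [55.0000 -78.0000; -78.0000 118.0000]
BᵀPA = [14.0000 30.0000; -21.0000 -45.0000]
K = S⁻¹·BᵀPA = [0.0345 0.0739; -0.1552 -0.3325]
A−BK = [0.4655 -0.1453; 2.5345 -0.8547]
AᵀP(A−BK) = [6.2586 -2.0172; -2.0172 0.8202]
P' = Q + AᵀP(A−BK) = [12.5086 -4.0172; -4.0172 1.8202]
tr(P') = 14.3288

0.0345 0.0739 -0.1552 -0.3325


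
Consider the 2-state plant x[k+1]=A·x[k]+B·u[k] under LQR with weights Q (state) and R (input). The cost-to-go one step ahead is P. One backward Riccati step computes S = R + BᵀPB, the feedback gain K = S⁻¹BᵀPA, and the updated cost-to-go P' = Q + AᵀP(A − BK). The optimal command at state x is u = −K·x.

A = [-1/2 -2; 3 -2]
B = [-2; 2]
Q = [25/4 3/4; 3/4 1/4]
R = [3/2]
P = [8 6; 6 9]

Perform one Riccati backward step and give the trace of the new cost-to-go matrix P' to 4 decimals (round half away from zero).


BᵀP = [-4.0000 6.0000]
S = R + BᵀPB = [3/2] + [20.0000] = [21.5000]
BᵀPA = [20.0000 -4.0000]
K = S⁻¹·BᵀPA = [0.9302 -0.1860]
A−BK = [1.3605 -2.3721; 1.1395 -1.6279]
AᵀP(A−BK) = [46.3953 -72.2791; -72.2791 115.2558]
P' = Q + AᵀP(A−BK) = [52.6453 -71.5291; -71.5291 115.5058]
tr(P') = 168.1512

168.1512


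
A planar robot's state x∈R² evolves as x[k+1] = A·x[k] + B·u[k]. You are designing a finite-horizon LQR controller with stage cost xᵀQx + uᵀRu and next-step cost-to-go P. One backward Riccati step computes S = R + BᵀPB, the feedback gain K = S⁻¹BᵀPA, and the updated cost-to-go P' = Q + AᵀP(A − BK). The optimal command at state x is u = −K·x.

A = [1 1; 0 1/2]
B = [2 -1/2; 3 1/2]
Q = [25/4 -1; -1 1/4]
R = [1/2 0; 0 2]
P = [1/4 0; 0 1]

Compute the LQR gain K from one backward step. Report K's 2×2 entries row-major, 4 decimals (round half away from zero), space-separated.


0.0578 0.1967 -0.0853 -0.0523

BᵀP = [0.5000 3.0000; -0.1250 0.5000]
S = R + BᵀPB = [1/2 0; 0 2] + [10.0000 1.2500; 1.2500 0.3125] = [10.5000 1.2500; 1.2500 2.3125]
BᵀPA = [0.5000 2.0000; -0.1250 0.1250]
K = S⁻¹·BᵀPA = [0.0578 0.1967; -0.0853 -0.0523]
A−BK = [0.8418 0.5805; -0.1307 -0.0640]
AᵀP(A−BK) = [0.2105 0.1451; 0.1451 0.1131]
P' = Q + AᵀP(A−BK) = [6.4605 -0.8549; -0.8549 0.3631]
tr(P') = 6.8236


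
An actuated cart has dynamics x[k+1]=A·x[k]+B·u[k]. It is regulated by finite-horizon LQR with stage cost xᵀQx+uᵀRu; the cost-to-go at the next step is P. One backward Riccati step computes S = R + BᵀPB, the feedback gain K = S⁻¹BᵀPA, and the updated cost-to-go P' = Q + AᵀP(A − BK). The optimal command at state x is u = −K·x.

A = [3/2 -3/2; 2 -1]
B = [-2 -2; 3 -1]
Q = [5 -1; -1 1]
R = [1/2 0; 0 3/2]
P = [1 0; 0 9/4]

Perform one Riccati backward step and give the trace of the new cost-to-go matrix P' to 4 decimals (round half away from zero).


BᵀP = [-2.0000 6.7500; -2.0000 -2.2500]
S = R + BᵀPB = [1/2 0; 0 3/2] + [24.2500 -2.7500; -2.7500 6.2500] = [24.7500 -2.7500; -2.7500 7.7500]
BᵀPA = [10.5000 -3.7500; -7.5000 5.2500]
K = S⁻¹·BᵀPA = [0.3297 -0.0794; -0.8507 0.6493]
A−BK = [0.4579 -0.3602; 0.1601 -0.1126]
AᵀP(A−BK) = [1.4074 -1.0472; -1.0472 0.7938]
P' = Q + AᵀP(A−BK) = [6.4074 -2.0472; -2.0472 1.7938]
tr(P') = 8.2012

8.2012


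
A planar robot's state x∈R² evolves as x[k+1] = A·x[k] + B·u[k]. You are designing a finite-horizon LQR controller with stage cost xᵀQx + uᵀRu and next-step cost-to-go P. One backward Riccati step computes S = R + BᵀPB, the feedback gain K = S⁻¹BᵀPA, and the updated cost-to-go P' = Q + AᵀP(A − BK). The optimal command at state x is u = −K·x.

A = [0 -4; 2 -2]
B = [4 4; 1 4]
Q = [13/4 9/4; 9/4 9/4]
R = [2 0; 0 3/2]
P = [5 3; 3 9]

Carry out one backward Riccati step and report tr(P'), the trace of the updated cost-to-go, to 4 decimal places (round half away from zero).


7.8574

BᵀP = [23.0000 21.0000; 32.0000 48.0000]
S = R + BᵀPB = [2 0; 0 3/2] + [113.0000 176.0000; 176.0000 320.0000] = [115.0000 176.0000; 176.0000 321.5000]
BᵀPA = [42.0000 -134.0000; 96.0000 -224.0000]
K = S⁻¹·BᵀPA = [-0.5658 -0.6099; 0.6084 -0.3629]
A−BK = [-0.1701 -0.1091; 0.1324 0.0614]
AᵀP(A−BK) = [1.3628 0.4503; 0.4503 0.9946]
P' = Q + AᵀP(A−BK) = [4.6128 2.7003; 2.7003 3.2446]
tr(P') = 7.8574


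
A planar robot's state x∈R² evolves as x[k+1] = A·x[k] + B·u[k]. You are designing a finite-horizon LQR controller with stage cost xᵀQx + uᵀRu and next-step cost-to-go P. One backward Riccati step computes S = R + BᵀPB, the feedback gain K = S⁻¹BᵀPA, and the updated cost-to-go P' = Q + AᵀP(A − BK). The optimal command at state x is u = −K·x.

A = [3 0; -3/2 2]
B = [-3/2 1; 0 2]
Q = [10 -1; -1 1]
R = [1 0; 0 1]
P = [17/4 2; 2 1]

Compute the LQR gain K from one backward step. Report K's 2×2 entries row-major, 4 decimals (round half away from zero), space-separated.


-0.6968 -0.1548 0.5871 0.3527

BᵀP = [-6.3750 -3.0000; 8.2500 4.0000]
S = R + BᵀPB = [1 0; 0 1] + [9.5625 -12.3750; -12.3750 16.2500] = [10.5625 -12.3750; -12.3750 17.2500]
BᵀPA = [-14.6250 -6.0000; 18.7500 8.0000]
K = S⁻¹·BᵀPA = [-0.6968 -0.1548; 0.5871 0.3527]
A−BK = [1.3677 -0.5849; -2.6742 1.2946]
AᵀP(A−BK) = [1.3016 0.1226; 0.1226 0.2495]
P' = Q + AᵀP(A−BK) = [11.3016 -0.8774; -0.8774 1.2495]
tr(P') = 12.5511


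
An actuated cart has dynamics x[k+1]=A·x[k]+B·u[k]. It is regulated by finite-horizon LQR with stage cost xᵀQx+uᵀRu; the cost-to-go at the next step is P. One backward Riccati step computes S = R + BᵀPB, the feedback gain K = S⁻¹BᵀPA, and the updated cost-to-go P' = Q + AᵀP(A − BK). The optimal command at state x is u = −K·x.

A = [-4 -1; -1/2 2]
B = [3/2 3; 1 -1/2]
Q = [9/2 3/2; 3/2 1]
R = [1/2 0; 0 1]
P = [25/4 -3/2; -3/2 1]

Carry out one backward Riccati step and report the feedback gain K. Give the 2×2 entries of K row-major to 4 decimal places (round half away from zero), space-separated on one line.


BᵀP = [7.8750 -1.2500; 19.5000 -5.0000]
S = R + BᵀPB = [1/2 0; 0 1] + [10.5625 24.2500; 24.2500 61.0000] = [11.0625 24.2500; 24.2500 62.0000]
BᵀPA = [-30.8750 -10.3750; -75.5000 -29.5000]
K = S⁻¹·BᵀPA = [-0.8524 0.7374; -0.8843 -0.7642]
A−BK = [-0.0684 0.1866; -0.0898 0.8805]
AᵀP(A−BK) = [1.1642 0.3182; 0.3182 1.3559]
P' = Q + AᵀP(A−BK) = [5.6642 1.8182; 1.8182 2.3559]
tr(P') = 8.0201

-0.8524 0.7374 -0.8843 -0.7642


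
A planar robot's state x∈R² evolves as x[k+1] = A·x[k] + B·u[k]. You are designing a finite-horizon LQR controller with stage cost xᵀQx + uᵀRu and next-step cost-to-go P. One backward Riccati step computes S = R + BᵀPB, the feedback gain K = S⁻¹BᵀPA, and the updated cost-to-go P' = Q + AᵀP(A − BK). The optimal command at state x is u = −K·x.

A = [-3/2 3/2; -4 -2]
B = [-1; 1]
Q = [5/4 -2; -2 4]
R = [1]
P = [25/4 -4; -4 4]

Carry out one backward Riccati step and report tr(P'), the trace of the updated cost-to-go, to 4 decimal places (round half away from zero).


BᵀP = [-10.2500 8.0000]
S = R + BᵀPB = [1] + [18.2500] = [19.2500]
BᵀPA = [-16.6250 -31.3750]
K = S⁻¹·BᵀPA = [-0.8636 -1.6299]
A−BK = [-2.3636 -0.1299; -3.1364 -0.3701]
AᵀP(A−BK) = [15.7045 2.8409; 2.8409 2.9253]
P' = Q + AᵀP(A−BK) = [16.9545 0.8409; 0.8409 6.9253]
tr(P') = 23.8799

23.8799
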